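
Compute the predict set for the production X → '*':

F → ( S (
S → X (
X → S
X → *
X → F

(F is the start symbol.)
{ '*' }

PREDICT(X → '*') = (FIRST(RHS) \ {ε}) ∪ (FOLLOW(X) if ε ∈ FIRST(RHS), i.e. RHS ⇒* ε)
FIRST('*') = { '*' }
ε ∉ FIRST('*'), so FOLLOW(X) is not added.
PREDICT(X → '*') = { '*' }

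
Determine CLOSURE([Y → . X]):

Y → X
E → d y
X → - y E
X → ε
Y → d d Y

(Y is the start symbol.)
Start with: [Y → . X]
  [Y → . X] has the dot before X: add [X → . - y E], [X → .]
No further items can be added.

CLOSURE = { [X → . - y E], [X → .], [Y → . X] }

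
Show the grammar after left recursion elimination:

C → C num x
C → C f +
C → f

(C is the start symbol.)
C is directly left-recursive. The standard transformation for
  A → A α₁ | ... | A α_m | β₁ | ... | β_n
is
  A  → β₁ A' | ... | β_n A'
  A' → α₁ A' | ... | α_m A' | ε

C → f becomes C → f C'
C → C num x becomes C' → num x C'
C → C f + becomes C' → f + C'
Add C' → ε

Resulting grammar:
C → f C'
C' → num x C'
C' → f + C'
C' → ε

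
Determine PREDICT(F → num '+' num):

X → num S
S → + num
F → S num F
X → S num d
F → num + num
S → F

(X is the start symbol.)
PREDICT(F → num '+' num) = (FIRST(RHS) \ {ε}) ∪ (FOLLOW(F) if ε ∈ FIRST(RHS), i.e. RHS ⇒* ε)
FIRST(num '+' num) = { 'num' }
ε ∉ FIRST(num '+' num), so FOLLOW(F) is not added.
PREDICT(F → num '+' num) = { 'num' }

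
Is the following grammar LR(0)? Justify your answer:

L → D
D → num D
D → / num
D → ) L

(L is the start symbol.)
Yes, the grammar is LR(0)

Augment with L' → L and build the canonical LR(0) collection (I0 = CLOSURE({[L' → . L]}), then GOTO on every symbol after a dot until no new states appear). It has 9 states:
  I0: { [D → . ) L], [D → . / num], [D → . num D], [L → . D], [L' → . L] }  — shift
  I1: { [D → ) . L], [D → . ) L], [D → . / num], [D → . num D], [L → . D] }  — shift
  I2: { [D → / . num] }  — shift
  I3: { [L → D .] }  — reduce
  I4: { [L' → L .] }  — accept
  I5: { [D → . ) L], [D → . / num], [D → . num D], [D → num . D] }  — shift
  I6: { [D → num D .] }  — reduce
  I7: { [D → / num .] }  — reduce
  I8: { [D → ) L .] }  — reduce

Every state is either a pure shift/goto state or contains exactly one complete item and nothing to shift — no conflicts. The grammar is LR(0).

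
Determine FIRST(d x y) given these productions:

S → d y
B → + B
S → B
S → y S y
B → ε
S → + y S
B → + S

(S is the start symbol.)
{ 'd' }

To compute FIRST(d x y), process the symbols left to right:
Symbol d is a terminal. Add 'd' and stop.
FIRST(d x y) = { 'd' }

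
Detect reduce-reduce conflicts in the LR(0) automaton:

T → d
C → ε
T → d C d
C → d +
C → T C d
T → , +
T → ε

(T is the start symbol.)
A reduce-reduce conflict occurs when an LR(0) state has two complete items [A → α .] and [B → β .] — both call for a reduction, and with no lookahead the parser cannot choose between them.

Augment with T' → T and build the canonical LR(0) collection (I0 = CLOSURE({[T' → . T]}), then GOTO on every symbol after a dot until no new states appear). It has 12 states:
  I0: { [T → . , +], [T → . d C d], [T → . d], [T → .], [T' → . T] }  — shift, reduce
  I1: { [T → , . +] }  — shift
  I2: { [T' → T .] }  — accept
  I3: { [C → . T C d], [C → . d +], [C → .], [T → . , +], [T → . d C d], [T → . d], [T → .], [T → d . C d], [T → d .] }  — shift, 3 reduces
  I4: { [T → d C . d] }  — shift
  I5: { [C → . T C d], [C → . d +], [C → .], [C → T . C d], [T → . , +], [T → . d C d], [T → . d], [T → .] }  — shift, 2 reduces
  I6: { [C → . T C d], [C → . d +], [C → .], [C → d . +], [T → . , +], [T → . d C d], [T → . d], [T → .], [T → d . C d], [T → d .] }  — shift, 3 reduces
  I7: { [C → d + .] }  — reduce
  I8: { [C → T C . d] }  — shift
  I9: { [C → T C d .] }  — reduce
  I10: { [T → d C d .] }  — reduce
  I11: { [T → , + .] }  — reduce

I3 contains complete items [C → .], [T → .], [T → d .] — reduce-reduce conflict.
I5 contains complete items [C → .], [T → .] — reduce-reduce conflict.
I6 contains complete items [C → .], [T → .], [T → d .] — reduce-reduce conflict.

Answer: Yes — I3: [C → .] vs [T → .]; I5: [C → .] vs [T → .]; I6: [C → .] vs [T → .]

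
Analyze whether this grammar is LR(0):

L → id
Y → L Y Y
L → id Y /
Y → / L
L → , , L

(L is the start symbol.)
Augment with L' → L and build the canonical LR(0) collection (I0 = CLOSURE({[L' → . L]}), then GOTO on every symbol after a dot until no new states appear). It has 13 states:
  I0: { [L → . , , L], [L → . id Y /], [L → . id], [L' → . L] }  — shift
  I1: { [L → , . , L] }  — shift
  I2: { [L' → L .] }  — accept
  I3: { [L → . , , L], [L → . id Y /], [L → . id], [L → id . Y /], [L → id .], [Y → . / L], [Y → . L Y Y] }  — shift, reduce
  I4: { [L → . , , L], [L → . id Y /], [L → . id], [Y → / . L] }  — shift
  I5: { [L → . , , L], [L → . id Y /], [L → . id], [Y → . / L], [Y → . L Y Y], [Y → L . Y Y] }  — shift
  I6: { [L → id Y . /] }  — shift
  I7: { [L → id Y / .] }  — reduce
  I8: { [L → . , , L], [L → . id Y /], [L → . id], [Y → . / L], [Y → . L Y Y], [Y → L Y . Y] }  — shift
  I9: { [Y → L Y Y .] }  — reduce
  I10: { [Y → / L .] }  — reduce
  I11: { [L → , , . L], [L → . , , L], [L → . id Y /], [L → . id] }  — shift
  I12: { [L → , , L .] }  — reduce

Conflict in state I3:
  Shift-reduce conflict between [L → id .] and [L → . , , L]
So the grammar is NOT LR(0).

Answer: No. Shift-reduce conflict between [L → id .] and [L → . , , L]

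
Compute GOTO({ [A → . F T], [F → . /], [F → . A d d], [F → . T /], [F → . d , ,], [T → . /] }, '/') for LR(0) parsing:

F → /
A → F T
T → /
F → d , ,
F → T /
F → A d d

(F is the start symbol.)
GOTO(I, '/') = CLOSURE({ [A → αX.β] : [A → α.Xβ] ∈ I, X = '/' })

Items with dot before '/', with the dot advanced:
  [F → . /] → [F → / .]
  [T → . /] → [T → / .]
Closure adds nothing (no advanced item has the dot before a non-terminal).

GOTO = { [F → / .], [T → / .] }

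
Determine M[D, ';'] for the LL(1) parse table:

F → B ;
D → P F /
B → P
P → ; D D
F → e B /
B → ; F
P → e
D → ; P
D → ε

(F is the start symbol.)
D → P F /, D → ; P, D → ε

To find M[D, ';'], we find productions for D where ';' is in the predict set (PREDICT(N → α) = (FIRST(α) \ {ε}) ∪ (FOLLOW(N) if α ⇒* ε)).

Relevant sets:
  FIRST(P) = { ';', 'e' }
  FOLLOW(D) = { '/', ';', 'e' }

D → P F /: PREDICT = { ';', 'e' }
  ';' is in predict set, so this production goes in M[D, ';']
D → ; P: PREDICT = { ';' }
  ';' is in predict set, so this production goes in M[D, ';']
D → ε: PREDICT = { '/', ';', 'e' }
  ';' is in predict set, so this production goes in M[D, ';']

M[D, ';'] = D → P F /, D → ; P, D → ε  (a multiply-defined cell — the grammar is not LL(1))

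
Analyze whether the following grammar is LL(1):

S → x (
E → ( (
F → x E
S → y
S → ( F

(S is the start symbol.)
Yes, the grammar is LL(1).

For S:
  PREDICT(S → x '(') = { 'x' }
  PREDICT(S → y) = { 'y' }
  PREDICT(S → '(' F) = { '(' }
E, F have a single production, so nothing to check there.

All predict sets are disjoint. The grammar IS LL(1).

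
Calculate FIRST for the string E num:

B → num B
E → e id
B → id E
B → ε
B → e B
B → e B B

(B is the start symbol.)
{ 'e' }

FIRST sets of the non-terminals involved (from the grammar, by fixed-point iteration):
  FIRST(E) = { 'e' }

To compute FIRST(E num), process the symbols left to right:
Symbol E is a non-terminal. Add FIRST(E) \ {ε} = { 'e' }
E is not nullable (ε ∉ FIRST(E)), so stop here.
FIRST(E num) = { 'e' }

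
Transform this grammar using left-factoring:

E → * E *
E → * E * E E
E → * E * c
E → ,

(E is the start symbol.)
E → * E * E'
E' → ε
E' → E E
E' → c
E → ,

Left-factoring transforms A → αβ₁ | αβ₂ into A → αA' and A' → β₁ | β₂
(α is the longest common prefix among the alternatives). Repeat until
no nonterminal has two alternatives with a common prefix.

Round 1: E has alternatives sharing prefix '* E *'. Introduce E': E → * E * E'
  Add: E' → ε
  Add: E' → E E
  Add: E' → c

No remaining common prefixes — done.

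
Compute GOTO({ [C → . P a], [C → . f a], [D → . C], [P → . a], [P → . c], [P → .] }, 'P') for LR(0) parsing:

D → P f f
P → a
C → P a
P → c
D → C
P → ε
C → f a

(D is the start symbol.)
GOTO(I, 'P') = CLOSURE({ [A → αX.β] : [A → α.Xβ] ∈ I, X = 'P' })

Items with dot before 'P', with the dot advanced:
  [C → . P a] → [C → P . a]
Closure adds nothing (no advanced item has the dot before a non-terminal).

GOTO = { [C → P . a] }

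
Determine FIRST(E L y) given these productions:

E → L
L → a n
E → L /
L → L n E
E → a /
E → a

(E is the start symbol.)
{ 'a' }

FIRST sets of the non-terminals involved (from the grammar, by fixed-point iteration):
  FIRST(E) = { 'a' }

To compute FIRST(E L y), process the symbols left to right:
Symbol E is a non-terminal. Add FIRST(E) \ {ε} = { 'a' }
E is not nullable (ε ∉ FIRST(E)), so stop here.
FIRST(E L y) = { 'a' }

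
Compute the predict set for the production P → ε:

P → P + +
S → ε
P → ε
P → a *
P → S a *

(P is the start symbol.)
PREDICT(P → ε) = (FIRST(RHS) \ {ε}) ∪ (FOLLOW(P) if ε ∈ FIRST(RHS), i.e. RHS ⇒* ε)
The right-hand side is ε (FIRST(ε) = { ε }), so the predict set is FOLLOW(P) = { $, '+' }
PREDICT(P → ε) = { $, '+' }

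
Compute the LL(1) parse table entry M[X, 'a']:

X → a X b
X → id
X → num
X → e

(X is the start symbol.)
To find M[X, 'a'], we find productions for X where 'a' is in the predict set (PREDICT(N → α) = (FIRST(α) \ {ε}) ∪ (FOLLOW(N) if α ⇒* ε)).

X → a X b: PREDICT = { 'a' }
  'a' is in predict set, so this production goes in M[X, 'a']
X → id: PREDICT = { 'id' }
X → num: PREDICT = { 'num' }
X → e: PREDICT = { 'e' }

M[X, 'a'] = X → a X b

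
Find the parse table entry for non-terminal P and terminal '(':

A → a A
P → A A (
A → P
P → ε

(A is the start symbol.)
P → A A (, P → ε

To find M[P, '('], we find productions for P where '(' is in the predict set (PREDICT(N → α) = (FIRST(α) \ {ε}) ∪ (FOLLOW(N) if α ⇒* ε)).

Relevant sets:
  FIRST(A) = { '(', 'a', ε }
  FOLLOW(P) = { $, '(', 'a' }

P → A A (: PREDICT = { '(', 'a' }
  '(' is in predict set, so this production goes in M[P, '(']
P → ε: PREDICT = { $, '(', 'a' }
  '(' is in predict set, so this production goes in M[P, '(']

M[P, '('] = P → A A (, P → ε  (a multiply-defined cell — the grammar is not LL(1))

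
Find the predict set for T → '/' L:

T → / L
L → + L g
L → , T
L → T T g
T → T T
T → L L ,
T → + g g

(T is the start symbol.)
{ '/' }

PREDICT(T → '/' L) = (FIRST(RHS) \ {ε}) ∪ (FOLLOW(T) if ε ∈ FIRST(RHS), i.e. RHS ⇒* ε)
FIRST('/' L) = { '/' }
ε ∉ FIRST('/' L), so FOLLOW(T) is not added.
PREDICT(T → '/' L) = { '/' }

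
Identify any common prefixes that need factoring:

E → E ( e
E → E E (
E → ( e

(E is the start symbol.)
Yes, E has productions with common prefix 'E'

Left-factoring is needed when two productions for the same non-terminal
share a common prefix on the right-hand side.

Productions for E:
  E → E ( e
  E → E E (
  E → ( e

Found common prefix 'E' in productions for E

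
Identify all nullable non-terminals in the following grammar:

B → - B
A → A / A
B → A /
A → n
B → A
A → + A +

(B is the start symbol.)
There are no ε-productions, so no non-terminal can derive ε.
No non-terminals are nullable.

Answer: None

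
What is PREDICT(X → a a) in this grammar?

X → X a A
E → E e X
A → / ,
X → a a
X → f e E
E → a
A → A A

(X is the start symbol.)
{ 'a' }

PREDICT(X → a a) = (FIRST(RHS) \ {ε}) ∪ (FOLLOW(X) if ε ∈ FIRST(RHS), i.e. RHS ⇒* ε)
FIRST(a a) = { 'a' }
ε ∉ FIRST(a a), so FOLLOW(X) is not added.
PREDICT(X → a a) = { 'a' }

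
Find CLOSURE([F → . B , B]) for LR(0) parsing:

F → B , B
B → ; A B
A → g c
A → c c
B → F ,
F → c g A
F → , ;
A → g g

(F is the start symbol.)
Start with: [F → . B , B]
  [F → . B , B] has the dot before B: add [B → . ; A B], [B → . F ,]
  [B → . F ,] has the dot before F: add [F → . c g A], [F → . , ;]
No further items can be added.

CLOSURE = { [B → . ; A B], [B → . F ,], [F → . , ;], [F → . B , B], [F → . c g A] }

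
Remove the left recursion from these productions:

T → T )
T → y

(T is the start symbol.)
T is directly left-recursive. The standard transformation for
  A → A α₁ | ... | A α_m | β₁ | ... | β_n
is
  A  → β₁ A' | ... | β_n A'
  A' → α₁ A' | ... | α_m A' | ε

T → y becomes T → y T'
T → T ) becomes T' → ) T'
Add T' → ε

Resulting grammar:
T → y T'
T' → ) T'
T' → ε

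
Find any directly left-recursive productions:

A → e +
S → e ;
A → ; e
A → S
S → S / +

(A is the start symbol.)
Yes, S is left-recursive

Direct left recursion occurs when N → N α for some non-terminal N (the right-hand side begins with the left-hand side itself).

A → e +: starts with e
S → e ;: starts with e
A → ; e: starts with ';'
A → S: starts with S
S → S / +: LEFT RECURSIVE (starts with S)

The grammar has direct left recursion on: S.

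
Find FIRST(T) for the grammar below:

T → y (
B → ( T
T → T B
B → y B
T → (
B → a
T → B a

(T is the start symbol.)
FIRST sets of the other non-terminals involved (by the same procedure, iterated to a fixed point):
  FIRST(B) = { '(', 'a', 'y' }

From T → y (:
  - y is a terminal: add 'y' and stop
From T → T B:
  - T is the symbol being defined: contributes nothing new
    T is not nullable, so stop
From T → (:
  - '(' is a terminal: add '(' and stop
From T → B a:
  - B is a non-terminal: add FIRST(B) \ {ε} = { '(', 'a', 'y' }
    B is not nullable, so stop

Collecting: FIRST(T) = { '(', 'a', 'y' }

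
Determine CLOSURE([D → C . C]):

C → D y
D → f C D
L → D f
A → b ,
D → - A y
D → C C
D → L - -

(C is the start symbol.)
{ [C → . D y], [D → . - A y], [D → . C C], [D → . L - -], [D → . f C D], [D → C . C], [L → . D f] }

To compute CLOSURE, for each item [A → α.Bβ] where B is a non-terminal, add [B → .γ] for all productions B → γ; repeat for the newly added items until nothing changes.

Start with: [D → C . C]
  [D → C . C] has the dot before C: add [C → . D y]
  [C → . D y] has the dot before D: add [D → . f C D], [D → . - A y], [D → . C C], [D → . L - -]
  [D → . L - -] has the dot before L: add [L → . D f]
No further items can be added.

CLOSURE = { [C → . D y], [D → . - A y], [D → . C C], [D → . L - -], [D → . f C D], [D → C . C], [L → . D f] }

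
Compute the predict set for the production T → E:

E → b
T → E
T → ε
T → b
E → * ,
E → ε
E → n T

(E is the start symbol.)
{ $, '*', 'b', 'n' }

PREDICT(T → E) = (FIRST(RHS) \ {ε}) ∪ (FOLLOW(T) if ε ∈ FIRST(RHS), i.e. RHS ⇒* ε)
FIRST(E) = { '*', 'b', 'n', ε }
FIRST(E) = { '*', 'b', 'n', ε }
ε ∈ FIRST(E) (the right-hand side is nullable), so add FOLLOW(T) = { $ }
PREDICT(T → E) = { $, '*', 'b', 'n' }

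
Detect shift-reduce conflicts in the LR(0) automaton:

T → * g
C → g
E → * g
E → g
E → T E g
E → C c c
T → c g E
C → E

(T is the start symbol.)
Augment with T' → T and build the canonical LR(0) collection (I0 = CLOSURE({[T' → . T]}), then GOTO on every symbol after a dot until no new states appear). It has 16 states:
  I0: { [T → . * g], [T → . c g E], [T' → . T] }  — shift
  I1: { [T → * . g] }  — shift
  I2: { [T' → T .] }  — accept
  I3: { [T → c . g E] }  — shift
  I4: { [C → . E], [C → . g], [E → . * g], [E → . C c c], [E → . T E g], [E → . g], [T → . * g], [T → . c g E], [T → c g . E] }  — shift
  I5: { [E → * . g], [T → * . g] }  — shift
  I6: { [E → C . c c] }  — shift
  I7: { [C → E .], [T → c g E .] }  — 2 reduces
  I8: { [C → . E], [C → . g], [E → . * g], [E → . C c c], [E → . T E g], [E → . g], [E → T . E g], [T → . * g], [T → . c g E] }  — shift
  I9: { [C → g .], [E → g .] }  — 2 reduces
  I10: { [C → E .], [E → T E . g] }  — shift, reduce
  I11: { [E → T E g .] }  — reduce
  I12: { [E → C c . c] }  — shift
  I13: { [E → C c c .] }  — reduce
  I14: { [E → * g .], [T → * g .] }  — 2 reduces
  I15: { [T → * g .] }  — reduce

I10 contains reduce item [C → E .] and shift item [E → T E . g] — shift-reduce conflict.

Answer: Yes — I10: [C → E .] vs [E → T E . g]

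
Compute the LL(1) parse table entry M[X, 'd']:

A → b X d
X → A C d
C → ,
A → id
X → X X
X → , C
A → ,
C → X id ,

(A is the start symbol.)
To find M[X, 'd'], we find productions for X where 'd' is in the predict set (PREDICT(N → α) = (FIRST(α) \ {ε}) ∪ (FOLLOW(N) if α ⇒* ε)).

Relevant sets:
  FIRST(A) = { ',', 'b', 'id' }
  FIRST(X) = { ',', 'b', 'id' }

X → A C d: PREDICT = { ',', 'b', 'id' }
X → X X: PREDICT = { ',', 'b', 'id' }
X → , C: PREDICT = { ',' }

M[X, 'd'] is empty (no production applies)

Answer: Empty (error entry)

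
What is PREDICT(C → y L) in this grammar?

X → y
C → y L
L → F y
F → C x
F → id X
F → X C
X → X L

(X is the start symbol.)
{ 'y' }

PREDICT(C → y L) = (FIRST(RHS) \ {ε}) ∪ (FOLLOW(C) if ε ∈ FIRST(RHS), i.e. RHS ⇒* ε)
FIRST(y L) = { 'y' }
ε ∉ FIRST(y L), so FOLLOW(C) is not added.
PREDICT(C → y L) = { 'y' }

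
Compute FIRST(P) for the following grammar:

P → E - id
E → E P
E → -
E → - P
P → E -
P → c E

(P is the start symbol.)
{ '-', 'c' }

To compute FIRST(P), examine every production with P on the left-hand side, reading each right-hand side left to right until a non-nullable symbol is reached.

FIRST sets of the other non-terminals involved (by the same procedure, iterated to a fixed point):
  FIRST(E) = { '-' }

From P → E - id:
  - E is a non-terminal: add FIRST(E) \ {ε} = { '-' }
    E is not nullable, so stop
From P → E -:
  - E is a non-terminal: add FIRST(E) \ {ε} = { '-' }
    E is not nullable, so stop
From P → c E:
  - c is a terminal: add 'c' and stop

Collecting: FIRST(P) = { '-', 'c' }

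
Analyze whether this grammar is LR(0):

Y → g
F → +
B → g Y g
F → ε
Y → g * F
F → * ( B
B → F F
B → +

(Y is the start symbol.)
A grammar is LR(0) if no state in the canonical LR(0) collection has:
  - both a shift item (dot before a terminal) and a complete item (shift-reduce conflict), or
  - two or more complete items (reduce-reduce conflict; the accept item [Y' → Y .] counts as a complete item here).

Augment with Y' → Y and build the canonical LR(0) collection (I0 = CLOSURE({[Y' → . Y]}), then GOTO on every symbol after a dot until no new states appear). It has 15 states:
  I0: { [Y → . g * F], [Y → . g], [Y' → . Y] }  — shift
  I1: { [Y' → Y .] }  — accept
  I2: { [Y → g . * F], [Y → g .] }  — shift, reduce
  I3: { [F → . * ( B], [F → . +], [F → .], [Y → g * . F] }  — shift, reduce
  I4: { [F → * . ( B] }  — shift
  I5: { [F → + .] }  — reduce
  I6: { [Y → g * F .] }  — reduce
  I7: { [B → . +], [B → . F F], [B → . g Y g], [F → * ( . B], [F → . * ( B], [F → . +], [F → .] }  — shift, reduce
  I8: { [B → + .], [F → + .] }  — 2 reduces
  I9: { [F → * ( B .] }  — reduce
  I10: { [B → F . F], [F → . * ( B], [F → . +], [F → .] }  — shift, reduce
  I11: { [B → g . Y g], [Y → . g * F], [Y → . g] }  — shift
  I12: { [B → g Y . g] }  — shift
  I13: { [B → g Y g .] }  — reduce
  I14: { [B → F F .] }  — reduce

Conflict in state I2:
  Shift-reduce conflict between [Y → g .] and [Y → g . * F]
So the grammar is NOT LR(0).

Answer: No. Shift-reduce conflict between [Y → g .] and [Y → g . * F]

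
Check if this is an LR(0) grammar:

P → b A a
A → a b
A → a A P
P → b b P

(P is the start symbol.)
Yes, the grammar is LR(0)

A grammar is LR(0) if no state in the canonical LR(0) collection has:
  - both a shift item (dot before a terminal) and a complete item (shift-reduce conflict), or
  - two or more complete items (reduce-reduce conflict; the accept item [P' → P .] counts as a complete item here).

Augment with P' → P and build the canonical LR(0) collection (I0 = CLOSURE({[P' → . P]}), then GOTO on every symbol after a dot until no new states appear). It has 11 states:
  I0: { [P → . b A a], [P → . b b P], [P' → . P] }  — shift
  I1: { [P' → P .] }  — accept
  I2: { [A → . a A P], [A → . a b], [P → b . A a], [P → b . b P] }  — shift
  I3: { [P → b A . a] }  — shift
  I4: { [A → . a A P], [A → . a b], [A → a . A P], [A → a . b] }  — shift
  I5: { [P → . b A a], [P → . b b P], [P → b b . P] }  — shift
  I6: { [P → b b P .] }  — reduce
  I7: { [A → a A . P], [P → . b A a], [P → . b b P] }  — shift
  I8: { [A → a b .] }  — reduce
  I9: { [A → a A P .] }  — reduce
  I10: { [P → b A a .] }  — reduce

Every state is either a pure shift/goto state or contains exactly one complete item and nothing to shift — no conflicts. The grammar is LR(0).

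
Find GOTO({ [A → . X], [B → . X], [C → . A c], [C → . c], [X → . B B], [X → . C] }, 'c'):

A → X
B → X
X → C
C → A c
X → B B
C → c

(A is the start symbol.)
GOTO(I, 'c') = CLOSURE({ [A → αX.β] : [A → α.Xβ] ∈ I, X = 'c' })

Items with dot before 'c', with the dot advanced:
  [C → . c] → [C → c .]
Closure adds nothing (no advanced item has the dot before a non-terminal).

GOTO = { [C → c .] }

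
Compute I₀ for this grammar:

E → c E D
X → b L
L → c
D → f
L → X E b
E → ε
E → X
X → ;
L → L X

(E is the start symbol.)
{ [E → . X], [E → . c E D], [E → .], [E' → . E], [X → . ;], [X → . b L] }

First, augment the grammar with E' → E
I₀ = CLOSURE({ [E' → . E] }):
  [E' → . E] has the dot before E: add [E → . c E D], [E → .], [E → . X]
  [E → . X] has the dot before X: add [X → . b L], [X → . ;]
No further items can be added.

I₀ = { [E → . X], [E → . c E D], [E → .], [E' → . E], [X → . ;], [X → . b L] }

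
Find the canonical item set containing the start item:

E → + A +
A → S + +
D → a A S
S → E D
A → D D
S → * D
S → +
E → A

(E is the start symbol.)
{ [A → . D D], [A → . S + +], [D → . a A S], [E → . + A +], [E → . A], [E' → . E], [S → . * D], [S → . +], [S → . E D] }

First, augment the grammar with E' → E
I₀ = CLOSURE({ [E' → . E] }):
  [E' → . E] has the dot before E: add [E → . + A +], [E → . A]
  [E → . A] has the dot before A: add [A → . S + +], [A → . D D]
  [A → . S + +] has the dot before S: add [S → . E D], [S → . * D], [S → . +]
  [A → . D D] has the dot before D: add [D → . a A S]
No further items can be added.

I₀ = { [A → . D D], [A → . S + +], [D → . a A S], [E → . + A +], [E → . A], [E' → . E], [S → . * D], [S → . +], [S → . E D] }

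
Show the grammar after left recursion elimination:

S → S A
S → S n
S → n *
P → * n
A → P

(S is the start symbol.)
S is directly left-recursive. The standard transformation for
  A → A α₁ | ... | A α_m | β₁ | ... | β_n
is
  A  → β₁ A' | ... | β_n A'
  A' → α₁ A' | ... | α_m A' | ε

S → n * becomes S → n * S'
S → S A becomes S' → A S'
S → S n becomes S' → n S'
Add S' → ε

Productions for other non-terminals are unchanged:
  P → * n
  A → P

Resulting grammar:
S → n * S'
S' → A S'
S' → n S'
S' → ε
P → * n
A → P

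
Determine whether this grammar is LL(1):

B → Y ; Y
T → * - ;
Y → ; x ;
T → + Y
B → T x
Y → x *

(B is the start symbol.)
A grammar is LL(1) if for each non-terminal N with multiple productions, the predict sets of those productions are pairwise disjoint, where PREDICT(N → α) = (FIRST(α) \ {ε}) ∪ (FOLLOW(N) if α ⇒* ε).

Relevant sets:
  FIRST(Y) = { ';', 'x' }
  FIRST(T) = { '*', '+' }

For B:
  PREDICT(B → Y ';' Y) = { ';', 'x' }
  PREDICT(B → T x) = { '*', '+' }
For T:
  PREDICT(T → '*' '-' ';') = { '*' }
  PREDICT(T → '+' Y) = { '+' }
For Y:
  PREDICT(Y → ';' x ';') = { ';' }
  PREDICT(Y → x '*') = { 'x' }

All predict sets are disjoint. The grammar IS LL(1).

Answer: Yes, the grammar is LL(1).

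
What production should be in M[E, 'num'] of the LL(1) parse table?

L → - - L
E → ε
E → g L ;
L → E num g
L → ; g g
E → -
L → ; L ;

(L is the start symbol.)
To find M[E, 'num'], we find productions for E where 'num' is in the predict set (PREDICT(N → α) = (FIRST(α) \ {ε}) ∪ (FOLLOW(N) if α ⇒* ε)).

Relevant sets:
  FOLLOW(E) = { 'num' }

E → ε: PREDICT = { 'num' }
  'num' is in predict set, so this production goes in M[E, 'num']
E → g L ;: PREDICT = { 'g' }
E → -: PREDICT = { '-' }

M[E, 'num'] = E → ε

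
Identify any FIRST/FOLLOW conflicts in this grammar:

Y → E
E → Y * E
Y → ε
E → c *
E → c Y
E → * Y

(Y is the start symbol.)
A FIRST/FOLLOW conflict occurs when a non-terminal N has a nullable alternative N → β (β ⇒* ε) and another alternative N → α with FIRST(α) ∩ FOLLOW(N) ≠ ∅: on such a lookahead the parser cannot decide between expanding α and letting N vanish via β.

Nullable non-terminals: Y.
FIRST sets used below: FIRST(E) = { '*', 'c' }

Y: nullable alternative(s) Y → ε; FOLLOW(Y) = { $, '*' }
  Y → E: FIRST \ {ε} = { '*', 'c' } — overlaps FOLLOW(Y) on { '*' }: CONFLICT
  Y → ε: FIRST \ {ε} = { } — this is the only nullable alternative, skip

E has no nullable alternative, so no FIRST/FOLLOW check is needed there.

So the grammar has 1 FIRST/FOLLOW conflict (marked CONFLICT above).

Answer: Yes. Y → E with FOLLOW(Y) on { '*' }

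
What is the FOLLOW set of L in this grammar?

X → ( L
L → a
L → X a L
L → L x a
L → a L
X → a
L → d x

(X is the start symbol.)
{ $, 'a', 'x' }

To compute FOLLOW(L), find every occurrence of L on a right-hand side N → α L β: add FIRST(β) \ {ε}, and if β is empty or nullable also add FOLLOW(N). Iterate to a fixed point.

In X → ( L: L is at the end, add FOLLOW(X)
In L → X a L: L is at the end; this adds FOLLOW(L) to itself — nothing new
In L → L x a: L is followed by x a, add FIRST(x a) \ {ε} = { 'x' }
In L → a L: L is at the end; this adds FOLLOW(L) to itself — nothing new

The FOLLOW sets referred to above (computed the same way, to a fixed point):
  FOLLOW(X) = { $, 'a' }

Taking the union: FOLLOW(L) = { $, 'a', 'x' }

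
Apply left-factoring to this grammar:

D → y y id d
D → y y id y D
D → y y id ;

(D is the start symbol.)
Left-factoring transforms A → αβ₁ | αβ₂ into A → αA' and A' → β₁ | β₂
(α is the longest common prefix among the alternatives). Repeat until
no nonterminal has two alternatives with a common prefix.

Round 1: D has alternatives sharing prefix 'y y id'. Introduce D': D → y y id D'
  Add: D' → d
  Add: D' → y D
  Add: D' → ;

No remaining common prefixes — done.

Resulting grammar:
D → y y id D'
D' → d
D' → y D
D' → ;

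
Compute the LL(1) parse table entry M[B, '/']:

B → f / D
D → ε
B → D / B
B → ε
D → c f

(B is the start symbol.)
B → D / B

To find M[B, '/'], we find productions for B where '/' is in the predict set (PREDICT(N → α) = (FIRST(α) \ {ε}) ∪ (FOLLOW(N) if α ⇒* ε)).

Relevant sets:
  FIRST(D) = { 'c', ε }
  FOLLOW(B) = { $ }

B → f / D: PREDICT = { 'f' }
B → D / B: PREDICT = { '/', 'c' }
  '/' is in predict set, so this production goes in M[B, '/']
B → ε: PREDICT = { $ }

M[B, '/'] = B → D / B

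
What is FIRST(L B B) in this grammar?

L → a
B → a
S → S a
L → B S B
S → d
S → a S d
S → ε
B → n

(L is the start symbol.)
{ 'a', 'n' }

FIRST sets of the non-terminals involved (from the grammar, by fixed-point iteration):
  FIRST(L) = { 'a', 'n' }

To compute FIRST(L B B), process the symbols left to right:
Symbol L is a non-terminal. Add FIRST(L) \ {ε} = { 'a', 'n' }
L is not nullable (ε ∉ FIRST(L)), so stop here.
FIRST(L B B) = { 'a', 'n' }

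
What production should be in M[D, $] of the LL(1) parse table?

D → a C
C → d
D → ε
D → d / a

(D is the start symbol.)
To find M[D, $], we find productions for D where $ is in the predict set (PREDICT(N → α) = (FIRST(α) \ {ε}) ∪ (FOLLOW(N) if α ⇒* ε)).

Relevant sets:
  FOLLOW(D) = { $ }

D → a C: PREDICT = { 'a' }
D → ε: PREDICT = { $ }
  $ is in predict set, so this production goes in M[D, $]
D → d / a: PREDICT = { 'd' }

M[D, $] = D → ε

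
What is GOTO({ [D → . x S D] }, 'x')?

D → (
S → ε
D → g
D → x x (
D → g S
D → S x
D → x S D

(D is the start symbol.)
{ [D → x . S D], [S → .] }

GOTO(I, 'x') = CLOSURE({ [A → αX.β] : [A → α.Xβ] ∈ I, X = 'x' })

Items with dot before 'x', with the dot advanced:
  [D → . x S D] → [D → x . S D]
Closure of the advanced items:
  [D → x . S D] has the dot before S: add [S → .]

GOTO = { [D → x . S D], [S → .] }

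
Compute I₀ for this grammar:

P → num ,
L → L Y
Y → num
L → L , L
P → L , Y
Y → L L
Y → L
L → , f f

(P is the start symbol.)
{ [L → . , f f], [L → . L , L], [L → . L Y], [P → . L , Y], [P → . num ,], [P' → . P] }

First, augment the grammar with P' → P
I₀ = CLOSURE({ [P' → . P] }):
  [P' → . P] has the dot before P: add [P → . num ,], [P → . L , Y]
  [P → . L , Y] has the dot before L: add [L → . L Y], [L → . L , L], [L → . , f f]
No further items can be added.

I₀ = { [L → . , f f], [L → . L , L], [L → . L Y], [P → . L , Y], [P → . num ,], [P' → . P] }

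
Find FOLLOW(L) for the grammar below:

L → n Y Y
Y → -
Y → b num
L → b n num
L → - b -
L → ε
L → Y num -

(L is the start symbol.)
L is the start symbol, so $ ∈ FOLLOW(L).
L does not occur on any right-hand side.

Taking the union: FOLLOW(L) = { $ }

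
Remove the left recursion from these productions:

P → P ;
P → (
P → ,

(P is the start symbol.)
P is directly left-recursive. The standard transformation for
  A → A α₁ | ... | A α_m | β₁ | ... | β_n
is
  A  → β₁ A' | ... | β_n A'
  A' → α₁ A' | ... | α_m A' | ε

P → ( becomes P → ( P'
P → , becomes P → , P'
P → P ; becomes P' → ; P'
Add P' → ε

Resulting grammar:
P → ( P'
P → , P'
P' → ; P'
P' → ε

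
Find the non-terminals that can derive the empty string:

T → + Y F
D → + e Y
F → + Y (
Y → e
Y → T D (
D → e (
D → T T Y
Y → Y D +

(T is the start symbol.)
A non-terminal is nullable if it can derive ε (the empty string): either it has an ε-production, or it has a production whose right-hand side consists entirely of nullable non-terminals.

There are no ε-productions, so no non-terminal can derive ε.
No non-terminals are nullable.

Answer: None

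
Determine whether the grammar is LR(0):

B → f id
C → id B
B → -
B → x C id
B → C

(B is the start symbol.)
Yes, the grammar is LR(0)

A grammar is LR(0) if no state in the canonical LR(0) collection has:
  - both a shift item (dot before a terminal) and a complete item (shift-reduce conflict), or
  - two or more complete items (reduce-reduce conflict; the accept item [B' → B .] counts as a complete item here).

Augment with B' → B and build the canonical LR(0) collection (I0 = CLOSURE({[B' → . B]}), then GOTO on every symbol after a dot until no new states appear). It has 11 states:
  I0: { [B → . -], [B → . C], [B → . f id], [B → . x C id], [B' → . B], [C → . id B] }  — shift
  I1: { [B → - .] }  — reduce
  I2: { [B' → B .] }  — accept
  I3: { [B → C .] }  — reduce
  I4: { [B → f . id] }  — shift
  I5: { [B → . -], [B → . C], [B → . f id], [B → . x C id], [C → . id B], [C → id . B] }  — shift
  I6: { [B → x . C id], [C → . id B] }  — shift
  I7: { [B → x C . id] }  — shift
  I8: { [B → x C id .] }  — reduce
  I9: { [C → id B .] }  — reduce
  I10: { [B → f id .] }  — reduce

Every state is either a pure shift/goto state or contains exactly one complete item and nothing to shift — no conflicts. The grammar is LR(0).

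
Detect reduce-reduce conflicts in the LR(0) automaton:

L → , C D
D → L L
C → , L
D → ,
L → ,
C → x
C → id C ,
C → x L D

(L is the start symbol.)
Yes — I8: [D → , .] vs [L → , .]

A reduce-reduce conflict occurs when an LR(0) state has two complete items [A → α .] and [B → β .] — both call for a reduction, and with no lookahead the parser cannot choose between them.

Augment with L' → L and build the canonical LR(0) collection (I0 = CLOSURE({[L' → . L]}), then GOTO on every symbol after a dot until no new states appear). It has 16 states:
  I0: { [L → . , C D], [L → . ,], [L' → . L] }  — shift
  I1: { [C → . , L], [C → . id C ,], [C → . x L D], [C → . x], [L → , . C D], [L → , .] }  — shift, reduce
  I2: { [L' → L .] }  — accept
  I3: { [C → , . L], [L → . , C D], [L → . ,] }  — shift
  I4: { [D → . ,], [D → . L L], [L → , C . D], [L → . , C D], [L → . ,] }  — shift
  I5: { [C → . , L], [C → . id C ,], [C → . x L D], [C → . x], [C → id . C ,] }  — shift
  I6: { [C → x . L D], [C → x .], [L → . , C D], [L → . ,] }  — shift, reduce
  I7: { [C → x L . D], [D → . ,], [D → . L L], [L → . , C D], [L → . ,] }  — shift
  I8: { [C → . , L], [C → . id C ,], [C → . x L D], [C → . x], [D → , .], [L → , . C D], [L → , .] }  — shift, 2 reduces
  I9: { [C → x L D .] }  — reduce
  I10: { [D → L . L], [L → . , C D], [L → . ,] }  — shift
  I11: { [D → L L .] }  — reduce
  I12: { [C → id C . ,] }  — shift
  I13: { [C → id C , .] }  — reduce
  I14: { [L → , C D .] }  — reduce
  I15: { [C → , L .] }  — reduce

I8 contains complete items [D → , .], [L → , .] — reduce-reduce conflict.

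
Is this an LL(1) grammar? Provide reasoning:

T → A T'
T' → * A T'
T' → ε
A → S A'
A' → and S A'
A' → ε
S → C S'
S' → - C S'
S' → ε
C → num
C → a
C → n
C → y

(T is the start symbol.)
A grammar is LL(1) if for each non-terminal N with multiple productions, the predict sets of those productions are pairwise disjoint, where PREDICT(N → α) = (FIRST(α) \ {ε}) ∪ (FOLLOW(N) if α ⇒* ε).

Relevant sets:
  FOLLOW(T') = { $ }
  FOLLOW(A') = { $, '*' }
  FOLLOW(S') = { $, '*', 'and' }

For T':
  PREDICT(T' → '*' A T') = { '*' }
  PREDICT(T' → ε) = { $ }
For A':
  PREDICT(A' → and S A') = { 'and' }
  PREDICT(A' → ε) = { $, '*' }
For S':
  PREDICT(S' → '-' C S') = { '-' }
  PREDICT(S' → ε) = { $, '*', 'and' }
For C:
  PREDICT(C → num) = { 'num' }
  PREDICT(C → a) = { 'a' }
  PREDICT(C → n) = { 'n' }
  PREDICT(C → y) = { 'y' }
T, A, S have a single production, so nothing to check there.

All predict sets are disjoint. The grammar IS LL(1).

Answer: Yes, the grammar is LL(1).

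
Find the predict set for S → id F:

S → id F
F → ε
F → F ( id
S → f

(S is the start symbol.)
PREDICT(S → id F) = (FIRST(RHS) \ {ε}) ∪ (FOLLOW(S) if ε ∈ FIRST(RHS), i.e. RHS ⇒* ε)
FIRST(id F) = { 'id' }
ε ∉ FIRST(id F), so FOLLOW(S) is not added.
PREDICT(S → id F) = { 'id' }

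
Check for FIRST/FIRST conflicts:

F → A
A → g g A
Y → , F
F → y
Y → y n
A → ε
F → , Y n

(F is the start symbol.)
No FIRST/FIRST conflicts.

A FIRST/FIRST conflict occurs when two productions N → α and N → β for the same non-terminal have FIRST(α) ∩ FIRST(β) ≠ ∅ (with ε ∈ FIRST of a nullable right-hand side, so two nullable alternatives also conflict).

FIRST sets of the non-terminals at (or reachable through a nullable prefix from) the front of some alternative:
  FIRST(A) = { 'g', ε }

Productions for F:
  F → A: FIRST = { 'g', ε }
  F → y: FIRST = { 'y' }
  F → , Y n: FIRST = { ',' }
Productions for A:
  A → g g A: FIRST = { 'g' }
  A → ε: FIRST = { ε }
Productions for Y:
  Y → , F: FIRST = { ',' }
  Y → y n: FIRST = { 'y' }

All alternatives of each non-terminal have pairwise disjoint FIRST sets.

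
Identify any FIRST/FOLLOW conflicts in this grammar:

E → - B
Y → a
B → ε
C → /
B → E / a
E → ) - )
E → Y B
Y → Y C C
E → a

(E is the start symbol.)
No FIRST/FOLLOW conflicts.

Nullable non-terminals: B.
FIRST sets used below: FIRST(E) = { ')', '-', 'a' }

B: nullable alternative(s) B → ε; FOLLOW(B) = { $, '/' }
  B → ε: FIRST \ {ε} = { } — this is the only nullable alternative, skip
  B → E / a: FIRST \ {ε} = { ')', '-', 'a' } — disjoint from FOLLOW(B)

C, E, Y have no nullable alternative, so no FIRST/FOLLOW check is needed there.

No FIRST/FOLLOW conflicts found.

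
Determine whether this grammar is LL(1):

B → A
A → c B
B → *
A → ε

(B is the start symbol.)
A grammar is LL(1) if for each non-terminal N with multiple productions, the predict sets of those productions are pairwise disjoint, where PREDICT(N → α) = (FIRST(α) \ {ε}) ∪ (FOLLOW(N) if α ⇒* ε).

Relevant sets:
  FIRST(A) = { 'c', ε }
  FOLLOW(B) = { $ }
  FOLLOW(A) = { $ }

For B:
  PREDICT(B → A) = { $, 'c' }
  PREDICT(B → '*') = { '*' }
For A:
  PREDICT(A → c B) = { 'c' }
  PREDICT(A → ε) = { $ }

All predict sets are disjoint. The grammar IS LL(1).

Answer: Yes, the grammar is LL(1).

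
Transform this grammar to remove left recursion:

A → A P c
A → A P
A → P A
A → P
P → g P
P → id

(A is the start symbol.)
A → P A A'
A → P A'
A' → P c A'
A' → P A'
A' → ε
P → g P
P → id

A is directly left-recursive. The standard transformation for
  A → A α₁ | ... | A α_m | β₁ | ... | β_n
is
  A  → β₁ A' | ... | β_n A'
  A' → α₁ A' | ... | α_m A' | ε

A → P A becomes A → P A A'
A → P becomes A → P A'
A → A P c becomes A' → P c A'
A → A P becomes A' → P A'
Add A' → ε

Productions for other non-terminals are unchanged:
  P → g P
  P → id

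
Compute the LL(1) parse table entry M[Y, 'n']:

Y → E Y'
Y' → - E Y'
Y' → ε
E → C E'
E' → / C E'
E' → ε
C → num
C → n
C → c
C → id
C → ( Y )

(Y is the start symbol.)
Y → E Y'

To find M[Y, 'n'], we find productions for Y where 'n' is in the predict set (PREDICT(N → α) = (FIRST(α) \ {ε}) ∪ (FOLLOW(N) if α ⇒* ε)).

Relevant sets:
  FIRST(E) = { '(', 'c', 'id', 'n', 'num' }

Y → E Y': PREDICT = { '(', 'c', 'id', 'n', 'num' }
  'n' is in predict set, so this production goes in M[Y, 'n']

M[Y, 'n'] = Y → E Y'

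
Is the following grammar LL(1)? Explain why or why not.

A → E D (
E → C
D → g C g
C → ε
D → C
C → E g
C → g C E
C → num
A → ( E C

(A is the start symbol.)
Relevant sets:
  FIRST(E) = { 'g', 'num', ε }
  FIRST(D) = { 'g', 'num', ε }
  FIRST(C) = { 'g', 'num', ε }
  FOLLOW(D) = { '(' }
  FOLLOW(C) = { $, '(', 'g', 'num' }

For A:
  PREDICT(A → E D '(') = { '(', 'g', 'num' }
  PREDICT(A → '(' E C) = { '(' }
For D:
  PREDICT(D → g C g) = { 'g' }
  PREDICT(D → C) = { '(', 'g', 'num' }
For C:
  PREDICT(C → ε) = { $, '(', 'g', 'num' }
  PREDICT(C → E g) = { 'g', 'num' }
  PREDICT(C → g C E) = { 'g' }
  PREDICT(C → num) = { 'num' }
E has a single production, so nothing to check there.

Conflict found: Predict set conflict for A: { '(' }
The grammar is NOT LL(1).

Answer: No. Predict set conflict for A: { '(' }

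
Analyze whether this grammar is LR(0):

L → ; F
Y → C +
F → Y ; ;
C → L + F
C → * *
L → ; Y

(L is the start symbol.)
No. Shift-reduce conflict between [L → ; Y .] and [F → Y . ; ;]

Augment with L' → L and build the canonical LR(0) collection (I0 = CLOSURE({[L' → . L]}), then GOTO on every symbol after a dot until no new states appear). It has 15 states:
  I0: { [L → . ; F], [L → . ; Y], [L' → . L] }  — shift
  I1: { [C → . * *], [C → . L + F], [F → . Y ; ;], [L → . ; F], [L → . ; Y], [L → ; . F], [L → ; . Y], [Y → . C +] }  — shift
  I2: { [L' → L .] }  — accept
  I3: { [C → * . *] }  — shift
  I4: { [Y → C . +] }  — shift
  I5: { [L → ; F .] }  — reduce
  I6: { [C → L . + F] }  — shift
  I7: { [F → Y . ; ;], [L → ; Y .] }  — shift, reduce
  I8: { [F → Y ; . ;] }  — shift
  I9: { [F → Y ; ; .] }  — reduce
  I10: { [C → . * *], [C → . L + F], [C → L + . F], [F → . Y ; ;], [L → . ; F], [L → . ; Y], [Y → . C +] }  — shift
  I11: { [C → L + F .] }  — reduce
  I12: { [F → Y . ; ;] }  — shift
  I13: { [Y → C + .] }  — reduce
  I14: { [C → * * .] }  — reduce

Conflict in state I7:
  Shift-reduce conflict between [L → ; Y .] and [F → Y . ; ;]
So the grammar is NOT LR(0).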